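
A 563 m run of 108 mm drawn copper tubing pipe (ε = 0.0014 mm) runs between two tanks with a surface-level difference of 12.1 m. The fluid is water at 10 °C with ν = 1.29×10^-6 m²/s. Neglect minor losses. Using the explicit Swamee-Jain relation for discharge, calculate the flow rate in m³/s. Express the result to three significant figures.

Swamee-Jain (Type II): Q = -0.965·√(gD⁵h_f/L)·ln[ε/(3.7D) + √(3.17ν²L/(gD³h_f))]
√(gD⁵h_f/L) = √(9.81·0.108⁵·12.1/563) = 0.001760
ε/(3.7D) = 3.50×10^-6; √(3.17ν²L/(gD³h_f)) = 1.41×10^-4
Q = -0.965·0.001760·ln(1.444×10^-4) = 0.01502 m³/s
Check: V = 1.64 m/s, Re = 1.37×10^5, f = 0.01683, h_f = 12.0 m ≈ 12.1 m ✓

Q ≈ 0.0150 m³/s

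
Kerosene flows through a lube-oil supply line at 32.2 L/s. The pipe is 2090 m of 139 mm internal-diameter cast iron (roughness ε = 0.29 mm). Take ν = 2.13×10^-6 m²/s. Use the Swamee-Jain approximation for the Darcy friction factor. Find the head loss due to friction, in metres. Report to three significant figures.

V = 4Q/(πD²) = 4·0.0322/(π·0.139²) = 2.122 m/s
Re = VD/ν = 2.122·0.139/2.13×10^-6 = 1.38×10^5 → turbulent
ε/D = 0.29/139 = 0.00209
Swamee-Jain: f = 0.02511
h_f = f(L/D)V²/(2g) = 0.02511·(2090/0.139)·2.122²/(2·9.81) = 86.65 m

h_f ≈ 86.6 m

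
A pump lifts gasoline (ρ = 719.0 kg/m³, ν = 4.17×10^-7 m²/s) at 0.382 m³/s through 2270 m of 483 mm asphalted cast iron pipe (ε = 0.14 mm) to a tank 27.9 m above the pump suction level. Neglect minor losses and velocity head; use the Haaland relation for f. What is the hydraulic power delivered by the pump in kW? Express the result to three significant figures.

V = 4Q/(πD²) = 2.085 m/s; Re = 2.41×10^6; ε/D = 2.90×10^-4; f = 0.01514
h_f = f(L/D)V²/2g = 15.76 m
Total head H = z + h_f = 27.9 + 15.76 = 43.66 m
P_hyd = ρgQH = 719.0·9.81·0.382·43.66 = 117.6 kW

P_hyd ≈ 118 kW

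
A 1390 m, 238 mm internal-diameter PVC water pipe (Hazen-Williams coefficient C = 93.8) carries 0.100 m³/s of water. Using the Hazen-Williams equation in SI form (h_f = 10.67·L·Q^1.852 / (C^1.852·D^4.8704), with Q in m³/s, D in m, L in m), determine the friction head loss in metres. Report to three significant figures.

h_f ≈ 50.5 m

h_f = 10.67·1390·0.100^1.852 / (93.8^1.852·0.238^4.8704) = 50.46 m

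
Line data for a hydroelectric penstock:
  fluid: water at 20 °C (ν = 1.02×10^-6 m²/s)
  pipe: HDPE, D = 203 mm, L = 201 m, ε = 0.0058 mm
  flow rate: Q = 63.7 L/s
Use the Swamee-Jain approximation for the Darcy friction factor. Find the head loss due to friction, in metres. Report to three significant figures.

V = 4Q/(πD²) = 4·0.0637/(π·0.203²) = 1.968 m/s
Re = VD/ν = 1.968·0.203/1.02×10^-6 = 3.92×10^5 → turbulent
ε/D = 0.0058/203 = 2.86×10^-5
Swamee-Jain: f = 0.01407
h_f = f(L/D)V²/(2g) = 0.01407·(201/0.203)·1.968²/(2·9.81) = 2.750 m

h_f ≈ 2.75 m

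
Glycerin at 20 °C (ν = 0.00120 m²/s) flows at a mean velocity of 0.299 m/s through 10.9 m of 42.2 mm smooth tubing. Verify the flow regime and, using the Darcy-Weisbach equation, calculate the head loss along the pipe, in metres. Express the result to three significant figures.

Re = VD/ν = 0.299·0.04220/0.00120 = 10.5 → laminar (Re < 2300)
f = 64/Re = 6.087
h_f = f(L/D)V²/(2g) = 6.087·(10.9/0.04220)·0.299²/(2·9.81) = 7.164 m

h_f ≈ 7.16 m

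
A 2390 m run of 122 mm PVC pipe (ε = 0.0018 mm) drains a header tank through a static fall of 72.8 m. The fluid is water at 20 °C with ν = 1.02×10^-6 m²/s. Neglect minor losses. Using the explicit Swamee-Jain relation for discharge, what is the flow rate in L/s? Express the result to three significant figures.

Q ≈ 25.8 L/s

Swamee-Jain (Type II): Q = -0.965·√(gD⁵h_f/L)·ln[ε/(3.7D) + √(3.17ν²L/(gD³h_f))]
√(gD⁵h_f/L) = √(9.81·0.122⁵·72.8/2390) = 0.002842
ε/(3.7D) = 3.99×10^-6; √(3.17ν²L/(gD³h_f)) = 7.80×10^-5
Q = -0.965·0.002842·ln(8.195×10^-5) = 0.02580 m³/s
Check: V = 2.21 m/s, Re = 2.64×10^5, f = 0.01488, h_f = 72.4 m ≈ 72.8 m ✓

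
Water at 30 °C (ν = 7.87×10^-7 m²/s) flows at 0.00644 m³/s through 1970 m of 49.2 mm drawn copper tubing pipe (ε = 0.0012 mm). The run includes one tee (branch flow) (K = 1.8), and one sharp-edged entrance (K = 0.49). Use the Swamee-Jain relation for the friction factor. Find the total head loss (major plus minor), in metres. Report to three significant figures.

H_L ≈ 366 m

V = 4Q/(πD²) = 3.387 m/s; V²/2g = 0.5848 m
Re = 2.12×10^5, ε/D = 2.44×10^-5 → f = 0.01559 (Swamee-Jain)
Major: h_f = f(L/D)·V²/2g = 0.01559·40041·0.5848 = 365.1 m
Minor: ΣK = 2.29; h_m = ΣK·V²/2g = 1.339 m
Total H_L = 365.1 + 1.339 = 366.4 m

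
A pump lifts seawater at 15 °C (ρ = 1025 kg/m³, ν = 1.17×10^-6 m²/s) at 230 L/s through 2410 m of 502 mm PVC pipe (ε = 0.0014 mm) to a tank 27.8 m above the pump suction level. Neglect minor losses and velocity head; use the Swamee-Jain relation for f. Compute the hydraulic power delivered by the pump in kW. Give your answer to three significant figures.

V = 4Q/(πD²) = 1.162 m/s; Re = 4.99×10^5; ε/D = 2.79×10^-6; f = 0.01314
h_f = f(L/D)V²/2g = 4.343 m
Total head H = z + h_f = 27.8 + 4.343 = 32.14 m
P_hyd = ρgQH = 1025·9.81·0.230·32.14 = 74.34 kW

P_hyd ≈ 74.3 kW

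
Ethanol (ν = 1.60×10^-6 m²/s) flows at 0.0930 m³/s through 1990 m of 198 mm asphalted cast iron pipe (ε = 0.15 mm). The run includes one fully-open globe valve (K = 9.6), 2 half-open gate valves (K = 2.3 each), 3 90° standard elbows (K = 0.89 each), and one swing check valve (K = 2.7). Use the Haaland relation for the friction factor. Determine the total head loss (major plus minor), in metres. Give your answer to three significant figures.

H_L ≈ 99.0 m

V = 4Q/(πD²) = 3.020 m/s; V²/2g = 0.4650 m
Re = 3.74×10^5, ε/D = 7.58×10^-4 → f = 0.01924 (Haaland)
Major: h_f = f(L/D)·V²/2g = 0.01924·10051·0.4650 = 89.93 m
Minor: ΣK = 19.6; h_m = ΣK·V²/2g = 9.099 m
Total H_L = 89.93 + 9.099 = 99.03 m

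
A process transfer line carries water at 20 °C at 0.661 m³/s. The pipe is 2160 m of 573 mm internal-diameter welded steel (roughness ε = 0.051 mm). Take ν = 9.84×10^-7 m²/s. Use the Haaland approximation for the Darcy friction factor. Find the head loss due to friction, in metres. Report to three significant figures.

h_f ≈ 16.1 m

V = 4Q/(πD²) = 4·0.661/(π·0.573²) = 2.563 m/s
Re = VD/ν = 2.563·0.573/9.84×10^-7 = 1.49×10^6 → turbulent
ε/D = 0.051/573 = 8.90×10^-5
Haaland: f = 0.01276
h_f = f(L/D)V²/(2g) = 0.01276·(2160/0.573)·2.563²/(2·9.81) = 16.11 m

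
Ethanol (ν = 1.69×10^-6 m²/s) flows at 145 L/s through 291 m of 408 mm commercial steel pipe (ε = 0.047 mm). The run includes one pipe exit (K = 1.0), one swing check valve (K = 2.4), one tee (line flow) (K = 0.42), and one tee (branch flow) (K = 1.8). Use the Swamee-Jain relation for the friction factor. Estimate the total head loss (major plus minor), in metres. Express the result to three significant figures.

H_L ≈ 1.06 m

V = 4Q/(πD²) = 1.109 m/s; V²/2g = 0.06269 m
Re = 2.68×10^5, ε/D = 1.15×10^-4 → f = 0.01582 (Swamee-Jain)
Major: h_f = f(L/D)·V²/2g = 0.01582·713.2·0.06269 = 0.7075 m
Minor: ΣK = 5.62; h_m = ΣK·V²/2g = 0.3523 m
Total H_L = 0.7075 + 0.3523 = 1.060 m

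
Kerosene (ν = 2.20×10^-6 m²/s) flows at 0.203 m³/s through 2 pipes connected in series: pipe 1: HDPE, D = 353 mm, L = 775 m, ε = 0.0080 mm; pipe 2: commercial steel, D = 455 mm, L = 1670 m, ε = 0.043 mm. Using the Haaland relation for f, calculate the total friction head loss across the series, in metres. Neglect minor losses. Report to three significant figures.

H ≈ 11.4 m

Pipe 1: V = 2.074 m/s, Re = 3.33×10^5, ε/D = 2.27×10^-5, f = 0.01427, h_1 = f(L/D)V²/2g = 6.871 m
Pipe 2: V = 1.248 m/s, Re = 2.58×10^5, ε/D = 9.45×10^-5, f = 0.01552, h_2 = f(L/D)V²/2g = 4.525 m
Series → Q common, losses add: H = Σh = 11.40 m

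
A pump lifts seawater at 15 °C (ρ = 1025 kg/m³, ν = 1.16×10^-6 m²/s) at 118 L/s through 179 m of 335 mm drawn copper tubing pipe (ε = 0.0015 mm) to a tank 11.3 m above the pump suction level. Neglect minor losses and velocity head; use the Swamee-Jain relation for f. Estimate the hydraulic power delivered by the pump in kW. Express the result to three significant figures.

P_hyd ≈ 14.2 kW

V = 4Q/(πD²) = 1.339 m/s; Re = 3.87×10^5; ε/D = 4.48×10^-6; f = 0.01378
h_f = f(L/D)V²/2g = 0.6724 m
Total head H = z + h_f = 11.3 + 0.6724 = 11.97 m
P_hyd = ρgQH = 1025·9.81·0.118·11.97 = 14.21 kW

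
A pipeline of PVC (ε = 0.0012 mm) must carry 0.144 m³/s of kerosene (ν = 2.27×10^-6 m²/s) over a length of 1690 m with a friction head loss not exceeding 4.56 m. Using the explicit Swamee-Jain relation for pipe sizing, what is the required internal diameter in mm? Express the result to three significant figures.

Swamee-Jain (Type III): D = 0.66·[ε^1.25·(LQ²/(gh_f))^4.75 + ν·Q^9.4·(L/(gh_f))^5.2]^0.04
LQ²/(gh_f) = 0.7834; L/(gh_f) = 37.78
Term 1 = ε^1.25·(…)^4.75 = 1.25×10^-8; Term 2 = ν·Q^9.4·(…)^5.2 = 4.43×10^-6
D = 0.66·(1.25×10^-8 + 4.43×10^-6)^0.04 = 0.4031 m = 403 mm
Check: V = 1.13 m/s, Re = 2.00×10^5, f = 0.01555, h_f = 4.23 m ≈ 4.56 m ✓

D ≈ 403 mm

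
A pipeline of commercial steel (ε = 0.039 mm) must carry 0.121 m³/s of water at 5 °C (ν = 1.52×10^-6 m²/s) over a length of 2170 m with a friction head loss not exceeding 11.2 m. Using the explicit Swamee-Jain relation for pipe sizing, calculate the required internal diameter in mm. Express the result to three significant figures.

D ≈ 329 mm

Swamee-Jain (Type III): D = 0.66·[ε^1.25·(LQ²/(gh_f))^4.75 + ν·Q^9.4·(L/(gh_f))^5.2]^0.04
LQ²/(gh_f) = 0.2892; L/(gh_f) = 19.75
Term 1 = ε^1.25·(…)^4.75 = 8.50×10^-9; Term 2 = ν·Q^9.4·(…)^5.2 = 1.98×10^-8
D = 0.66·(8.50×10^-9 + 1.98×10^-8)^0.04 = 0.3293 m = 329 mm
Check: V = 1.42 m/s, Re = 3.08×10^5, f = 0.01556, h_f = 10.5 m ≈ 11.2 m ✓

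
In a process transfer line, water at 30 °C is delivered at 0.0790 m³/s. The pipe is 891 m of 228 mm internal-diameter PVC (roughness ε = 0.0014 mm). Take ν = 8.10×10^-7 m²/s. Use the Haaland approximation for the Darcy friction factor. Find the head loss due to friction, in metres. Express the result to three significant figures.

h_f ≈ 9.65 m

V = 4Q/(πD²) = 4·0.0790/(π·0.228²) = 1.935 m/s
Re = VD/ν = 1.935·0.228/8.10×10^-7 = 5.45×10^5 → turbulent
ε/D = 0.0014/228 = 6.14×10^-6
Haaland: f = 0.01294
h_f = f(L/D)V²/(2g) = 0.01294·(891/0.228)·1.935²/(2·9.81) = 9.648 m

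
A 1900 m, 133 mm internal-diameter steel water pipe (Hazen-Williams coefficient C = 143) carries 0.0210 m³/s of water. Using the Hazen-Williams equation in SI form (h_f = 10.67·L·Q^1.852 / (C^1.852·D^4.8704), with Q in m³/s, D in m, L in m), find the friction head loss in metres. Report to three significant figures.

h_f = 10.67·1900·0.0210^1.852 / (143^1.852·0.133^4.8704) = 29.87 m

h_f ≈ 29.9 m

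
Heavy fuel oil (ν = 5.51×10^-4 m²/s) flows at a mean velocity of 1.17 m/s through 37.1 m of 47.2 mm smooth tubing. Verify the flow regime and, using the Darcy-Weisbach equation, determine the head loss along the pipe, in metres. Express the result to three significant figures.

Re = VD/ν = 1.17·0.04720/5.51×10^-4 = 100 → laminar (Re < 2300)
f = 64/Re = 0.6386
h_f = f(L/D)V²/(2g) = 0.6386·(37.1/0.04720)·1.17²/(2·9.81) = 35.02 m

h_f ≈ 35.0 m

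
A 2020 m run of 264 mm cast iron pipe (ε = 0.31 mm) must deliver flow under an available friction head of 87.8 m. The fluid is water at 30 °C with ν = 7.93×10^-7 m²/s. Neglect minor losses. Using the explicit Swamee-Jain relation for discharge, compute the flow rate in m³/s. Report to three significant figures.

Swamee-Jain (Type II): Q = -0.965·√(gD⁵h_f/L)·ln[ε/(3.7D) + √(3.17ν²L/(gD³h_f))]
√(gD⁵h_f/L) = √(9.81·0.264⁵·87.8/2020) = 0.02338
ε/(3.7D) = 3.17×10^-4; √(3.17ν²L/(gD³h_f)) = 1.59×10^-5
Q = -0.965·0.02338·ln(3.333×10^-4) = 0.1807 m³/s
Check: V = 3.30 m/s, Re = 1.10×10^6, f = 0.02076, h_f = 88.2 m ≈ 87.8 m ✓

Q ≈ 0.181 m³/s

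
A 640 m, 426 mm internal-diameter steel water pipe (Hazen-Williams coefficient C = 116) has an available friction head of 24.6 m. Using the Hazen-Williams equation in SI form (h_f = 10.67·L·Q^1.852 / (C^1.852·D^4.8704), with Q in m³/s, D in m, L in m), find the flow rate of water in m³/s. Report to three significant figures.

Q ≈ 0.590 m³/s

Rearranging: Q = [h_f·C^1.852·D^4.8704 / (10.67·L)]^(1/1.852)
Q = [24.6·116^1.852·0.426^4.8704 / (10.67·640)]^0.540 = 0.5896 m³/s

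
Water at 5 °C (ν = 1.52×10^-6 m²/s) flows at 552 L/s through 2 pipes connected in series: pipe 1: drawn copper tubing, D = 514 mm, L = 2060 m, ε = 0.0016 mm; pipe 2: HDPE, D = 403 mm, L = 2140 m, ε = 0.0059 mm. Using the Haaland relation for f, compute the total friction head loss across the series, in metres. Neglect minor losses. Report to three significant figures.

H ≈ 76.0 m

Pipe 1: V = 2.660 m/s, Re = 9.00×10^5, ε/D = 3.11×10^-6, f = 0.01184, h_1 = f(L/D)V²/2g = 17.12 m
Pipe 2: V = 4.328 m/s, Re = 1.15×10^6, ε/D = 1.46×10^-5, f = 0.01162, h_2 = f(L/D)V²/2g = 58.90 m
Series → Q common, losses add: H = Σh = 76.02 m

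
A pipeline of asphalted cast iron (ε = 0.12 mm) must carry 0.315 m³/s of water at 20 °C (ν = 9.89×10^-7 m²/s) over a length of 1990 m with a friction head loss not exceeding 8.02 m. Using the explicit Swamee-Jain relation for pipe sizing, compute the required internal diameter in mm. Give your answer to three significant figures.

Swamee-Jain (Type III): D = 0.66·[ε^1.25·(LQ²/(gh_f))^4.75 + ν·Q^9.4·(L/(gh_f))^5.2]^0.04
LQ²/(gh_f) = 2.510; L/(gh_f) = 25.29
Term 1 = ε^1.25·(…)^4.75 = 9.94×10^-4; Term 2 = ν·Q^9.4·(…)^5.2 = 3.76×10^-4
D = 0.66·(9.94×10^-4 + 3.76×10^-4)^0.04 = 0.5070 m = 507 mm
Check: V = 1.56 m/s, Re = 8.00×10^5, f = 0.01534, h_f = 7.47 m ≈ 8.02 m ✓

D ≈ 507 mm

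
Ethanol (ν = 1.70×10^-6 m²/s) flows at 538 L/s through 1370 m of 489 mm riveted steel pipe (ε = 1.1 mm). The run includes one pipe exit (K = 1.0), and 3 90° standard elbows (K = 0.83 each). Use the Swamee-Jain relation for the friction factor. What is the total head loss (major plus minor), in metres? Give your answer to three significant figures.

H_L ≈ 30.1 m

V = 4Q/(πD²) = 2.865 m/s; V²/2g = 0.4183 m
Re = 8.24×10^5, ε/D = 0.00225 → f = 0.02446 (Swamee-Jain)
Major: h_f = f(L/D)·V²/2g = 0.02446·2802·0.4183 = 28.66 m
Minor: ΣK = 3.49; h_m = ΣK·V²/2g = 1.460 m
Total H_L = 28.66 + 1.460 = 30.12 m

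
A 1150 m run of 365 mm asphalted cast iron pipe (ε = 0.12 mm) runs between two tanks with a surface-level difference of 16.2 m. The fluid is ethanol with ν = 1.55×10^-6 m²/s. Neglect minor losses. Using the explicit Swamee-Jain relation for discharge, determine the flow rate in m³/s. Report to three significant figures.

Q ≈ 0.260 m³/s

Swamee-Jain (Type II): Q = -0.965·√(gD⁵h_f/L)·ln[ε/(3.7D) + √(3.17ν²L/(gD³h_f))]
√(gD⁵h_f/L) = √(9.81·0.365⁵·16.2/1150) = 0.02992
ε/(3.7D) = 8.89×10^-5; √(3.17ν²L/(gD³h_f)) = 3.37×10^-5
Q = -0.965·0.02992·ln(1.225×10^-4) = 0.2601 m³/s
Check: V = 2.49 m/s, Re = 5.85×10^5, f = 0.01644, h_f = 16.3 m ≈ 16.2 m ✓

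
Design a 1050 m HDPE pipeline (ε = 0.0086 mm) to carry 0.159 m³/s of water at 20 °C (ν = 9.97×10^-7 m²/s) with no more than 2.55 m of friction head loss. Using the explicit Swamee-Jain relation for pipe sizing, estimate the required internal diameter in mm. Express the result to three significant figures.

D ≈ 415 mm

Swamee-Jain (Type III): D = 0.66·[ε^1.25·(LQ²/(gh_f))^4.75 + ν·Q^9.4·(L/(gh_f))^5.2]^0.04
LQ²/(gh_f) = 1.061; L/(gh_f) = 41.97
Term 1 = ε^1.25·(…)^4.75 = 6.17×10^-7; Term 2 = ν·Q^9.4·(…)^5.2 = 8.54×10^-6
D = 0.66·(6.17×10^-7 + 8.54×10^-6)^0.04 = 0.4150 m = 415 mm
Check: V = 1.18 m/s, Re = 4.89×10^5, f = 0.01346, h_f = 2.40 m ≈ 2.55 m ✓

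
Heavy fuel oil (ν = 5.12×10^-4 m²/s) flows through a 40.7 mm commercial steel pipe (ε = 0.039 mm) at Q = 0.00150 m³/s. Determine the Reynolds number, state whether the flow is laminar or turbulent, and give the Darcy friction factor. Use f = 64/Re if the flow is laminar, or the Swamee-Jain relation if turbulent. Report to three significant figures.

V = 4Q/(πD²) = 1.153 m/s
Re = VD/ν = 1.153·0.0407/5.12×10^-4 = 91.7
Re < 2300 → laminar → f = 64/Re = 0.6983

Re ≈ 91.7; laminar; f = 64/Re ≈ 0.698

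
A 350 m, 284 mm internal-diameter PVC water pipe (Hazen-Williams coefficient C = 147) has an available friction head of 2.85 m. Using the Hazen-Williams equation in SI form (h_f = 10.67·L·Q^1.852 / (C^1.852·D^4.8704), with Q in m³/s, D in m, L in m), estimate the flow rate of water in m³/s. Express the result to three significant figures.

Q ≈ 0.111 m³/s

Rearranging: Q = [h_f·C^1.852·D^4.8704 / (10.67·L)]^(1/1.852)
Q = [2.85·147^1.852·0.284^4.8704 / (10.67·350)]^0.540 = 0.1113 m³/s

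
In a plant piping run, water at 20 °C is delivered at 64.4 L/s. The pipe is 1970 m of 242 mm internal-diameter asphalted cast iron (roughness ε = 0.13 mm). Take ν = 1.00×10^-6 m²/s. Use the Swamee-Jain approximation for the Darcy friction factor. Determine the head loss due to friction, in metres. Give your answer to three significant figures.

h_f ≈ 15.0 m

V = 4Q/(πD²) = 4·0.0644/(π·0.242²) = 1.400 m/s
Re = VD/ν = 1.400·0.242/1.00×10^-6 = 3.39×10^5 → turbulent
ε/D = 0.13/242 = 5.37×10^-4
Swamee-Jain: f = 0.01839
h_f = f(L/D)V²/(2g) = 0.01839·(1970/0.242)·1.400²/(2·9.81) = 14.96 m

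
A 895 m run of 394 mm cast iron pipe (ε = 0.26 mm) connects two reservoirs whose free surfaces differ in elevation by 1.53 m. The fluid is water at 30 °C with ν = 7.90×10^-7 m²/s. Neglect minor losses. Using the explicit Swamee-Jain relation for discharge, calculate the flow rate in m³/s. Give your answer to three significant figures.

Q ≈ 0.102 m³/s

Swamee-Jain (Type II): Q = -0.965·√(gD⁵h_f/L)·ln[ε/(3.7D) + √(3.17ν²L/(gD³h_f))]
√(gD⁵h_f/L) = √(9.81·0.394⁵·1.53/895) = 0.01262
ε/(3.7D) = 1.78×10^-4; √(3.17ν²L/(gD³h_f)) = 4.39×10^-5
Q = -0.965·0.01262·ln(2.223×10^-4) = 0.1024 m³/s
Check: V = 0.840 m/s, Re = 4.19×10^5, f = 0.01885, h_f = 1.54 m ≈ 1.53 m ✓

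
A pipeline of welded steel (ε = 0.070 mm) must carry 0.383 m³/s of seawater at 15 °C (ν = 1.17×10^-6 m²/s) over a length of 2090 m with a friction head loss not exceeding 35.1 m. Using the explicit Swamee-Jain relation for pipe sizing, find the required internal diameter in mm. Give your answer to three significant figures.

Swamee-Jain (Type III): D = 0.66·[ε^1.25·(LQ²/(gh_f))^4.75 + ν·Q^9.4·(L/(gh_f))^5.2]^0.04
LQ²/(gh_f) = 0.8904; L/(gh_f) = 6.070
Term 1 = ε^1.25·(…)^4.75 = 3.69×10^-6; Term 2 = ν·Q^9.4·(…)^5.2 = 1.67×10^-6
D = 0.66·(3.69×10^-6 + 1.67×10^-6)^0.04 = 0.4062 m = 406 mm
Check: V = 2.96 m/s, Re = 1.03×10^6, f = 0.01443, h_f = 33.1 m ≈ 35.1 m ✓

D ≈ 406 mm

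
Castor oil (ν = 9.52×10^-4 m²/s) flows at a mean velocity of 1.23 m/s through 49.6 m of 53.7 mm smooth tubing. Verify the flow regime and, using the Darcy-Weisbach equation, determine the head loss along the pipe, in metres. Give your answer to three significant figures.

Re = VD/ν = 1.23·0.05370/9.52×10^-4 = 69.4 → laminar (Re < 2300)
f = 64/Re = 0.9224
h_f = f(L/D)V²/(2g) = 0.9224·(49.6/0.05370)·1.23²/(2·9.81) = 65.70 m

h_f ≈ 65.7 m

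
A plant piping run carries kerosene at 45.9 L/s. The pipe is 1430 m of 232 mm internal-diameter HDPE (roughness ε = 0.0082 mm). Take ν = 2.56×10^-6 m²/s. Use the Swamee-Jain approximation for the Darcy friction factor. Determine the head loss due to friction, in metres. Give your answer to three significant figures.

h_f ≈ 6.72 m

V = 4Q/(πD²) = 4·0.0459/(π·0.232²) = 1.086 m/s
Re = VD/ν = 1.086·0.232/2.56×10^-6 = 9.84×10^4 → turbulent
ε/D = 0.0082/232 = 3.53×10^-5
Swamee-Jain: f = 0.01814
h_f = f(L/D)V²/(2g) = 0.01814·(1430/0.232)·1.086²/(2·9.81) = 6.717 m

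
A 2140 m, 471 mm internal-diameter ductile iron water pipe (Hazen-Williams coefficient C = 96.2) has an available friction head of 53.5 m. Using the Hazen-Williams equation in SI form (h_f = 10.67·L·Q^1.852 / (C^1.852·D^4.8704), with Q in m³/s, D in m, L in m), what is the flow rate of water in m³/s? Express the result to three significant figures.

Rearranging: Q = [h_f·C^1.852·D^4.8704 / (10.67·L)]^(1/1.852)
Q = [53.5·96.2^1.852·0.471^4.8704 / (10.67·2140)]^0.540 = 0.5047 m³/s

Q ≈ 0.505 m³/s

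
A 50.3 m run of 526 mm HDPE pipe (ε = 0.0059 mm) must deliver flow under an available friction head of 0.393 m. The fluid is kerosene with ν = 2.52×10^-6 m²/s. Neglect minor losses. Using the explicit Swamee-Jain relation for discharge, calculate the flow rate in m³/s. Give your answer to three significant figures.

Q ≈ 0.536 m³/s

Swamee-Jain (Type II): Q = -0.965·√(gD⁵h_f/L)·ln[ε/(3.7D) + √(3.17ν²L/(gD³h_f))]
√(gD⁵h_f/L) = √(9.81·0.526⁵·0.393/50.3) = 0.05555
ε/(3.7D) = 3.03×10^-6; √(3.17ν²L/(gD³h_f)) = 4.25×10^-5
Q = -0.965·0.05555·ln(4.551×10^-5) = 0.5360 m³/s
Check: V = 2.47 m/s, Re = 5.15×10^5, f = 0.01321, h_f = 0.392 m ≈ 0.393 m ✓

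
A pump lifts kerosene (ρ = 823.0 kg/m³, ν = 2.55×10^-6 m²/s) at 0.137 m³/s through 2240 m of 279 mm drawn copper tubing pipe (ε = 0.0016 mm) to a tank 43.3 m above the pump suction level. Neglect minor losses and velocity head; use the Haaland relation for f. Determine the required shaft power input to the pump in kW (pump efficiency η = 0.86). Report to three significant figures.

P_shaft ≈ 95.2 kW

V = 4Q/(πD²) = 2.241 m/s; Re = 2.45×10^5; ε/D = 5.73×10^-6; f = 0.01494
h_f = f(L/D)V²/2g = 30.70 m
Total head H = z + h_f = 43.3 + 30.70 = 74.00 m
P_hyd = ρgQH = 823.0·9.81·0.137·74.00 = 81.85 kW
P_shaft = P_hyd/η = 81.85/0.86 = 95.18 kW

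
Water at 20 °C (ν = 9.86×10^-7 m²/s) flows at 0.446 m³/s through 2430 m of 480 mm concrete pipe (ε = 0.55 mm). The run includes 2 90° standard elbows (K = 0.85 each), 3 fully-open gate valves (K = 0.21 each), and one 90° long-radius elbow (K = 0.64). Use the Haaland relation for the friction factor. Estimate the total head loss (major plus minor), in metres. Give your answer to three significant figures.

H_L ≈ 33.1 m

V = 4Q/(πD²) = 2.465 m/s; V²/2g = 0.3096 m
Re = 1.20×10^6, ε/D = 0.00115 → f = 0.02055 (Haaland)
Major: h_f = f(L/D)·V²/2g = 0.02055·5062·0.3096 = 32.20 m
Minor: ΣK = 2.97; h_m = ΣK·V²/2g = 0.9196 m
Total H_L = 32.20 + 0.9196 = 33.12 m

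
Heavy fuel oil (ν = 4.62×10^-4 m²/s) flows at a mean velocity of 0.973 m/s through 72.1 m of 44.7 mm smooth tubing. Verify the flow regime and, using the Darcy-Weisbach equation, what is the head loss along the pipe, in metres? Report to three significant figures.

h_f ≈ 52.9 m

Re = VD/ν = 0.973·0.04470/4.62×10^-4 = 94.1 → laminar (Re < 2300)
f = 64/Re = 0.6798
h_f = f(L/D)V²/(2g) = 0.6798·(72.1/0.04470)·0.973²/(2·9.81) = 52.91 m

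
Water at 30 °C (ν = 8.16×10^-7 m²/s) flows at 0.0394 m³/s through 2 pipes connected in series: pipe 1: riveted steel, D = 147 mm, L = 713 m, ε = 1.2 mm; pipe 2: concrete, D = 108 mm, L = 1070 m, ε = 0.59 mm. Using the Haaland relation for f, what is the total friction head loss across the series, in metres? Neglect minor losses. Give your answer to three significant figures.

H ≈ 341 m

Pipe 1: V = 2.322 m/s, Re = 4.18×10^5, ε/D = 0.00816, f = 0.03565, h_1 = f(L/D)V²/2g = 47.50 m
Pipe 2: V = 4.301 m/s, Re = 5.69×10^5, ε/D = 0.00546, f = 0.03141, h_2 = f(L/D)V²/2g = 293.3 m
Series → Q common, losses add: H = Σh = 340.9 m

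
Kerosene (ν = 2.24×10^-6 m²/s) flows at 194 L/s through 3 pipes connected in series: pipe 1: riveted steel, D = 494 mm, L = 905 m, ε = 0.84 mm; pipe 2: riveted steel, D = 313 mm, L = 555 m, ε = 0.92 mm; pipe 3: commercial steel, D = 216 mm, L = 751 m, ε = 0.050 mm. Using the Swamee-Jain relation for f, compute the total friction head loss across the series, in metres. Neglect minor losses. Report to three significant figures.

H ≈ 95.8 m

Pipe 1: V = 1.012 m/s, Re = 2.23×10^5, ε/D = 0.00170, f = 0.02350, h_1 = f(L/D)V²/2g = 2.248 m
Pipe 2: V = 2.521 m/s, Re = 3.52×10^5, ε/D = 0.00294, f = 0.02654, h_2 = f(L/D)V²/2g = 15.25 m
Pipe 3: V = 5.294 m/s, Re = 5.11×10^5, ε/D = 2.31×10^-4, f = 0.01577, h_3 = f(L/D)V²/2g = 78.34 m
Series → Q common, losses add: H = Σh = 95.84 m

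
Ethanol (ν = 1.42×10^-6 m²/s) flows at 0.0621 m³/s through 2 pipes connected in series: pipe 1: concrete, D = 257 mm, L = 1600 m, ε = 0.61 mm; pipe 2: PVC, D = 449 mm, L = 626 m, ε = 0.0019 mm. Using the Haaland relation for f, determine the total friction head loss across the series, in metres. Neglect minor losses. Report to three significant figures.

Pipe 1: V = 1.197 m/s, Re = 2.17×10^5, ε/D = 0.00237, f = 0.02522, h_1 = f(L/D)V²/2g = 11.47 m
Pipe 2: V = 0.3922 m/s, Re = 1.24×10^5, ε/D = 4.23×10^-6, f = 0.01707, h_2 = f(L/D)V²/2g = 0.1865 m
Series → Q common, losses add: H = Σh = 11.66 m

H ≈ 11.7 m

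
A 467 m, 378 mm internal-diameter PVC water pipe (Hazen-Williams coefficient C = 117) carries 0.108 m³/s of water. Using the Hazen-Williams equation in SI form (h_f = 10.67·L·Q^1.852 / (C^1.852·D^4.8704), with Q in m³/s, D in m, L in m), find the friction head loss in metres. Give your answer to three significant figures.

h_f = 10.67·467·0.108^1.852 / (117^1.852·0.378^4.8704) = 1.364 m

h_f ≈ 1.36 m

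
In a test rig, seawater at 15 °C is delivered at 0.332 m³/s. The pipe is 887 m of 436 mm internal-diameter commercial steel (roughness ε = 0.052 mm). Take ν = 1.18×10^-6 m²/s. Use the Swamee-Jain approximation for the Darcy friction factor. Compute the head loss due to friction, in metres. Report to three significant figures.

h_f ≈ 7.18 m

V = 4Q/(πD²) = 4·0.332/(π·0.436²) = 2.224 m/s
Re = VD/ν = 2.224·0.436/1.18×10^-6 = 8.22×10^5 → turbulent
ε/D = 0.052/436 = 1.19×10^-4
Swamee-Jain: f = 0.01400
h_f = f(L/D)V²/(2g) = 0.01400·(887/0.436)·2.224²/(2·9.81) = 7.179 m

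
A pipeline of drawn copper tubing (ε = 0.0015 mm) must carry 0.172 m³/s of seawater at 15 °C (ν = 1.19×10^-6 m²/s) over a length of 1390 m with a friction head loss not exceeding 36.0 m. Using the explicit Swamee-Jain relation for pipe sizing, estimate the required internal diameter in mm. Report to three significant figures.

Swamee-Jain (Type III): D = 0.66·[ε^1.25·(LQ²/(gh_f))^4.75 + ν·Q^9.4·(L/(gh_f))^5.2]^0.04
LQ²/(gh_f) = 0.1164; L/(gh_f) = 3.936
Term 1 = ε^1.25·(…)^4.75 = 1.92×10^-12; Term 2 = ν·Q^9.4·(…)^5.2 = 9.63×10^-11
D = 0.66·(1.92×10^-12 + 9.63×10^-11)^0.04 = 0.2626 m = 263 mm
Check: V = 3.18 m/s, Re = 7.01×10^5, f = 0.01245, h_f = 33.9 m ≈ 36.0 m ✓

D ≈ 263 mm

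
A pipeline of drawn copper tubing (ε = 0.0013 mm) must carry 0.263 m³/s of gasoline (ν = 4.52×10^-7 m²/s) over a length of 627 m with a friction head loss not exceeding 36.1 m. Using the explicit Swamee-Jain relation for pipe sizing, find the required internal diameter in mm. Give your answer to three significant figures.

Swamee-Jain (Type III): D = 0.66·[ε^1.25·(LQ²/(gh_f))^4.75 + ν·Q^9.4·(L/(gh_f))^5.2]^0.04
LQ²/(gh_f) = 0.1225; L/(gh_f) = 1.770
Term 1 = ε^1.25·(…)^4.75 = 2.04×10^-12; Term 2 = ν·Q^9.4·(…)^5.2 = 3.11×10^-11
D = 0.66·(2.04×10^-12 + 3.11×10^-11)^0.04 = 0.2514 m = 251 mm
Check: V = 5.30 m/s, Re = 2.95×10^6, f = 0.01001, h_f = 35.7 m ≈ 36.1 m ✓

D ≈ 251 mm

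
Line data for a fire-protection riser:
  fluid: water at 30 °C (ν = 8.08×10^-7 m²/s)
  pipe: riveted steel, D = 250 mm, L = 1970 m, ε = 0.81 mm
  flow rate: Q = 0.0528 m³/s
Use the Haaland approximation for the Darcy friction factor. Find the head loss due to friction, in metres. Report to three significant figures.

V = 4Q/(πD²) = 4·0.0528/(π·0.250²) = 1.076 m/s
Re = VD/ν = 1.076·0.250/8.08×10^-7 = 3.33×10^5 → turbulent
ε/D = 0.81/250 = 0.00324
Haaland: f = 0.02714
h_f = f(L/D)V²/(2g) = 0.02714·(1970/0.250)·1.076²/(2·9.81) = 12.61 m

h_f ≈ 12.6 m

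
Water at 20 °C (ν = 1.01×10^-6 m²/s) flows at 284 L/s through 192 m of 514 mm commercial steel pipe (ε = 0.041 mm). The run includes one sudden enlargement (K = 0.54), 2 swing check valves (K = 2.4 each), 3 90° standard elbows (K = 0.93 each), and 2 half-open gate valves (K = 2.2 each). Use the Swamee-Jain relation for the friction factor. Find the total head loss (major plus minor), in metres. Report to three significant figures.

H_L ≈ 1.68 m

V = 4Q/(πD²) = 1.369 m/s; V²/2g = 0.09548 m
Re = 6.97×10^5, ε/D = 7.98×10^-5 → f = 0.01369 (Swamee-Jain)
Major: h_f = f(L/D)·V²/2g = 0.01369·373.5·0.09548 = 0.4881 m
Minor: ΣK = 12.5; h_m = ΣK·V²/2g = 1.196 m
Total H_L = 0.4881 + 1.196 = 1.684 m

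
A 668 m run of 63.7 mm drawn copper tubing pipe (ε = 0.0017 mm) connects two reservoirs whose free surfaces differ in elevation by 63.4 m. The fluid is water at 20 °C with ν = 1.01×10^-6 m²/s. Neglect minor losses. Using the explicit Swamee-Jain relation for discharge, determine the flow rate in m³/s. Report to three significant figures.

Swamee-Jain (Type II): Q = -0.965·√(gD⁵h_f/L)·ln[ε/(3.7D) + √(3.17ν²L/(gD³h_f))]
√(gD⁵h_f/L) = √(9.81·0.0637⁵·63.4/668) = 9.882×10^-4
ε/(3.7D) = 7.21×10^-6; √(3.17ν²L/(gD³h_f)) = 1.16×10^-4
Q = -0.965·9.882×10^-4·ln(1.231×10^-4) = 0.008585 m³/s
Check: V = 2.69 m/s, Re = 1.70×10^5, f = 0.01626, h_f = 63.1 m ≈ 63.4 m ✓

Q ≈ 0.00858 m³/s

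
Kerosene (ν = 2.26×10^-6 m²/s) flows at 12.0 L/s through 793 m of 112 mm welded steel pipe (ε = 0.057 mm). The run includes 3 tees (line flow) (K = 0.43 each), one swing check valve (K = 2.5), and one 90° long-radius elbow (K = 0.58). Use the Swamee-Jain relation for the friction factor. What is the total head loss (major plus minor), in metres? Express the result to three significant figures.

H_L ≈ 12.1 m

V = 4Q/(πD²) = 1.218 m/s; V²/2g = 0.07562 m
Re = 6.04×10^4, ε/D = 5.09×10^-4 → f = 0.02197 (Swamee-Jain)
Major: h_f = f(L/D)·V²/2g = 0.02197·7080·0.07562 = 11.76 m
Minor: ΣK = 4.37; h_m = ΣK·V²/2g = 0.3304 m
Total H_L = 11.76 + 0.3304 = 12.09 m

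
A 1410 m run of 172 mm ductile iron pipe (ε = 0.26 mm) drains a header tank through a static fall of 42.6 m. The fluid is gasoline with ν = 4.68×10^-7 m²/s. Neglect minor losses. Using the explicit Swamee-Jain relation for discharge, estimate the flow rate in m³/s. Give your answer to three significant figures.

Swamee-Jain (Type II): Q = -0.965·√(gD⁵h_f/L)·ln[ε/(3.7D) + √(3.17ν²L/(gD³h_f))]
√(gD⁵h_f/L) = √(9.81·0.172⁵·42.6/1410) = 0.006680
ε/(3.7D) = 4.09×10^-4; √(3.17ν²L/(gD³h_f)) = 2.15×10^-5
Q = -0.965·0.006680·ln(4.300×10^-4) = 0.04997 m³/s
Check: V = 2.15 m/s, Re = 7.90×10^5, f = 0.02215, h_f = 42.8 m ≈ 42.6 m ✓

Q ≈ 0.0500 m³/s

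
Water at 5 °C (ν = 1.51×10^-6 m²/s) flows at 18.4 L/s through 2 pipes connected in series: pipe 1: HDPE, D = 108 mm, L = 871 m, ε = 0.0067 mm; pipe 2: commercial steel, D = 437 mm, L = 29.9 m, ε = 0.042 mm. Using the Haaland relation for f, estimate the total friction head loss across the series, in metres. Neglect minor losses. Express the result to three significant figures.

Pipe 1: V = 2.009 m/s, Re = 1.44×10^5, ε/D = 6.20×10^-5, f = 0.01688, h_1 = f(L/D)V²/2g = 28.00 m
Pipe 2: V = 0.1227 m/s, Re = 3.55×10^4, ε/D = 9.61×10^-5, f = 0.02262, h_2 = f(L/D)V²/2g = 0.001187 m
Series → Q common, losses add: H = Σh = 28.00 m

H ≈ 28.0 m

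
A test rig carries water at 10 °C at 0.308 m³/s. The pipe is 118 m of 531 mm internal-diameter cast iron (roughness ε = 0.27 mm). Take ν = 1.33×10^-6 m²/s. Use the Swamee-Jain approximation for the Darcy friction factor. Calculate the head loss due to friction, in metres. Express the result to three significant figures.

h_f ≈ 0.389 m

V = 4Q/(πD²) = 4·0.308/(π·0.531²) = 1.391 m/s
Re = VD/ν = 1.391·0.531/1.33×10^-6 = 5.55×10^5 → turbulent
ε/D = 0.27/531 = 5.08×10^-4
Swamee-Jain: f = 0.01774
h_f = f(L/D)V²/(2g) = 0.01774·(118/0.531)·1.391²/(2·9.81) = 0.3887 m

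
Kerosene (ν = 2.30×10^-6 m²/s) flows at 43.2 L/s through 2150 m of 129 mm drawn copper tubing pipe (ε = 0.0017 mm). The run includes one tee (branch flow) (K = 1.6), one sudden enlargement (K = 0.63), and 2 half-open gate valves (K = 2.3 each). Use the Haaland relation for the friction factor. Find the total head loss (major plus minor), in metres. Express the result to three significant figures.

H_L ≈ 150 m

V = 4Q/(πD²) = 3.305 m/s; V²/2g = 0.5568 m
Re = 1.85×10^5, ε/D = 1.32×10^-5 → f = 0.01581 (Haaland)
Major: h_f = f(L/D)·V²/2g = 0.01581·16667·0.5568 = 146.7 m
Minor: ΣK = 6.83; h_m = ΣK·V²/2g = 3.803 m
Total H_L = 146.7 + 3.803 = 150.5 m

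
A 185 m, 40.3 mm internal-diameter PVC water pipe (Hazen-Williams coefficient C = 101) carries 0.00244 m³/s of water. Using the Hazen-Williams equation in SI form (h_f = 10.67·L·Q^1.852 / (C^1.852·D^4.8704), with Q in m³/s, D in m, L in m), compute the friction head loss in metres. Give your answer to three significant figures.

h_f ≈ 34.5 m

h_f = 10.67·185·0.00244^1.852 / (101^1.852·0.0403^4.8704) = 34.47 m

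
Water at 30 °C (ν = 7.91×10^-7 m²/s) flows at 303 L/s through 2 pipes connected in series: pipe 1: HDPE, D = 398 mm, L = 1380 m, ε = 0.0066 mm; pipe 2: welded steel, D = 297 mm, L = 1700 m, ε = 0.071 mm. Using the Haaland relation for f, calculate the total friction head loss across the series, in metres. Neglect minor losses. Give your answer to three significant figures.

Pipe 1: V = 2.435 m/s, Re = 1.23×10^6, ε/D = 1.66×10^-5, f = 0.01155, h_1 = f(L/D)V²/2g = 12.11 m
Pipe 2: V = 4.374 m/s, Re = 1.64×10^6, ε/D = 2.39×10^-4, f = 0.01474, h_2 = f(L/D)V²/2g = 82.26 m
Series → Q common, losses add: H = Σh = 94.37 m

H ≈ 94.4 m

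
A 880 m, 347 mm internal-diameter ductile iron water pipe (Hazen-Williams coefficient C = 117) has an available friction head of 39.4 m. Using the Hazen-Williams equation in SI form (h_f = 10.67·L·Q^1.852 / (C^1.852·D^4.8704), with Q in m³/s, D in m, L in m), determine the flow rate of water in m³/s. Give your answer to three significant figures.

Q ≈ 0.377 m³/s

Rearranging: Q = [h_f·C^1.852·D^4.8704 / (10.67·L)]^(1/1.852)
Q = [39.4·117^1.852·0.347^4.8704 / (10.67·880)]^0.540 = 0.3765 m³/s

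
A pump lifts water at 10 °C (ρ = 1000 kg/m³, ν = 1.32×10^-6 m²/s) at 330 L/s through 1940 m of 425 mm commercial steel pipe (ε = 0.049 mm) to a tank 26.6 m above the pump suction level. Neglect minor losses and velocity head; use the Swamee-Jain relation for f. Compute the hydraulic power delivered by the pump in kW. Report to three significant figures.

V = 4Q/(πD²) = 2.326 m/s; Re = 7.49×10^5; ε/D = 1.15×10^-4; f = 0.01406
h_f = f(L/D)V²/2g = 17.71 m
Total head H = z + h_f = 26.6 + 17.71 = 44.31 m
P_hyd = ρgQH = 1000·9.81·0.330·44.31 = 143.4 kW

P_hyd ≈ 143 kW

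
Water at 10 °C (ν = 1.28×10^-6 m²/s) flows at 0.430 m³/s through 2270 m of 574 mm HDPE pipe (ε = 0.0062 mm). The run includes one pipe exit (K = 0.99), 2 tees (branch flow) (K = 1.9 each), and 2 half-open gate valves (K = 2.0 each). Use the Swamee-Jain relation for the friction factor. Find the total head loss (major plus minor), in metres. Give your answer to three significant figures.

H_L ≈ 8.15 m

V = 4Q/(πD²) = 1.662 m/s; V²/2g = 0.1407 m
Re = 7.45×10^5, ε/D = 1.08×10^-5 → f = 0.01243 (Swamee-Jain)
Major: h_f = f(L/D)·V²/2g = 0.01243·3955·0.1407 = 6.916 m
Minor: ΣK = 8.79; h_m = ΣK·V²/2g = 1.237 m
Total H_L = 6.916 + 1.237 = 8.153 m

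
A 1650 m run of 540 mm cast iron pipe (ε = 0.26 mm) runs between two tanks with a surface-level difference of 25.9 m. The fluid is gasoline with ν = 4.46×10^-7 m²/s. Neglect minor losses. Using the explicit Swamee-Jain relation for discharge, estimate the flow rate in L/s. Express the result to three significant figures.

Swamee-Jain (Type II): Q = -0.965·√(gD⁵h_f/L)·ln[ε/(3.7D) + √(3.17ν²L/(gD³h_f))]
√(gD⁵h_f/L) = √(9.81·0.540⁵·25.9/1650) = 0.08409
ε/(3.7D) = 1.30×10^-4; √(3.17ν²L/(gD³h_f)) = 5.10×10^-6
Q = -0.965·0.08409·ln(1.352×10^-4) = 0.7229 m³/s
Check: V = 3.16 m/s, Re = 3.82×10^6, f = 0.01675, h_f = 26.0 m ≈ 25.9 m ✓

Q ≈ 723 L/s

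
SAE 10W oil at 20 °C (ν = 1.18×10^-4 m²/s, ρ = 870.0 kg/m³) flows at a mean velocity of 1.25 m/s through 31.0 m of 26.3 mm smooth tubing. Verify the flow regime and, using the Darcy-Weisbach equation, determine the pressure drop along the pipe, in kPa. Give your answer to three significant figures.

Δp ≈ 184 kPa

Re = VD/ν = 1.25·0.02630/1.18×10^-4 = 279 → laminar (Re < 2300)
f = 64/Re = 0.2297
h_f = f(L/D)V²/(2g) = 0.2297·(31.0/0.02630)·1.25²/(2·9.81) = 21.56 m
Δp = ρg·h_f = 870.0·9.81·21.56 = 184.0 kPa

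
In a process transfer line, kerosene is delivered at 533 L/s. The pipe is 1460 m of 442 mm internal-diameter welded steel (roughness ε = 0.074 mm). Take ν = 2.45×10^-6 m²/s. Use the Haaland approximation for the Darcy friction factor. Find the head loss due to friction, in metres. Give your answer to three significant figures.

h_f ≈ 29.8 m

V = 4Q/(πD²) = 4·0.533/(π·0.442²) = 3.474 m/s
Re = VD/ν = 3.474·0.442/2.45×10^-6 = 6.27×10^5 → turbulent
ε/D = 0.074/442 = 1.67×10^-4
Haaland: f = 0.01469
h_f = f(L/D)V²/(2g) = 0.01469·(1460/0.442)·3.474²/(2·9.81) = 29.84 m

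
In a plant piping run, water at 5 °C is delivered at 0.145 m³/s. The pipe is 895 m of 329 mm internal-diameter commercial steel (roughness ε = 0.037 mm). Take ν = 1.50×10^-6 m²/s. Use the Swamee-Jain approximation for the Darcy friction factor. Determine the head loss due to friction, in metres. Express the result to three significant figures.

h_f ≈ 6.10 m

V = 4Q/(πD²) = 4·0.145/(π·0.329²) = 1.706 m/s
Re = VD/ν = 1.706·0.329/1.50×10^-6 = 3.74×10^5 → turbulent
ε/D = 0.037/329 = 1.12×10^-4
Swamee-Jain: f = 0.01512
h_f = f(L/D)V²/(2g) = 0.01512·(895/0.329)·1.706²/(2·9.81) = 6.097 m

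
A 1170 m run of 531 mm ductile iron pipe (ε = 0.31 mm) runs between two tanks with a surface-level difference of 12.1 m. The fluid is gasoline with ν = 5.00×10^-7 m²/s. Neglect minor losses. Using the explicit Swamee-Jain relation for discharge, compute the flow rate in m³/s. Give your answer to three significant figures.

Q ≈ 0.550 m³/s

Swamee-Jain (Type II): Q = -0.965·√(gD⁵h_f/L)·ln[ε/(3.7D) + √(3.17ν²L/(gD³h_f))]
√(gD⁵h_f/L) = √(9.81·0.531⁵·12.1/1170) = 0.06544
ε/(3.7D) = 1.58×10^-4; √(3.17ν²L/(gD³h_f)) = 7.22×10^-6
Q = -0.965·0.06544·ln(1.650×10^-4) = 0.5500 m³/s
Check: V = 2.48 m/s, Re = 2.64×10^6, f = 0.01753, h_f = 12.1 m ≈ 12.1 m ✓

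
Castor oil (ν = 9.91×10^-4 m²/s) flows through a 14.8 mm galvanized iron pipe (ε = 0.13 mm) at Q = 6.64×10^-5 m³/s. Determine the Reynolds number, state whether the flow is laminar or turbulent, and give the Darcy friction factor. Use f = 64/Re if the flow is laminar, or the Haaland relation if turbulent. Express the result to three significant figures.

Re ≈ 5.76; laminar; f = 64/Re ≈ 11.1

V = 4Q/(πD²) = 0.3860 m/s
Re = VD/ν = 0.3860·0.0148/9.91×10^-4 = 5.76
Re < 2300 → laminar → f = 64/Re = 11.10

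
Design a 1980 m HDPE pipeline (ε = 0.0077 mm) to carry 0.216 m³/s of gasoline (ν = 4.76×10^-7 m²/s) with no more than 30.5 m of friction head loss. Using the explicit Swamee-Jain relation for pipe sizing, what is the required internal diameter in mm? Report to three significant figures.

Swamee-Jain (Type III): D = 0.66·[ε^1.25·(LQ²/(gh_f))^4.75 + ν·Q^9.4·(L/(gh_f))^5.2]^0.04
LQ²/(gh_f) = 0.3087; L/(gh_f) = 6.618
Term 1 = ε^1.25·(…)^4.75 = 1.53×10^-9; Term 2 = ν·Q^9.4·(…)^5.2 = 4.89×10^-9
D = 0.66·(1.53×10^-9 + 4.89×10^-9)^0.04 = 0.3103 m = 310 mm
Check: V = 2.86 m/s, Re = 1.86×10^6, f = 0.01130, h_f = 30.0 m ≈ 30.5 m ✓

D ≈ 310 mm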